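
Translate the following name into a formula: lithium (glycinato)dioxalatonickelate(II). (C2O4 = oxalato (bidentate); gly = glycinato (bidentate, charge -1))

Ligands: 2 oxalato (C2O4, -2), 1 glycinato (gly, -1). Ligand charge sum = -5.
Charge balance with lithium (+1) requires 1 complex ion per 3 lithium.

Li3[Ni(C2O4)2(gly)]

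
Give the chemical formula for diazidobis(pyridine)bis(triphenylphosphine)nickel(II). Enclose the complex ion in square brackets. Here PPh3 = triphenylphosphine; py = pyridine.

[Ni(N3)2(PPh3)2(py)2]

Ligands: 2 azido (N3, -1), 2 triphenylphosphine (PPh3, neutral), 2 pyridine (py, neutral). Ligand charge sum = -2.
With Ni in oxidation state +2, the complex ion is [Ni...].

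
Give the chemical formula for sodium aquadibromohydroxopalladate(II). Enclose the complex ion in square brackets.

Na[PdBr2(H2O)(OH)]

Ligands: 1 aqua (H2O, neutral), 2 bromo (Br, -1), 1 hydroxo (OH, -1). Ligand charge sum = -3.
With Pd in oxidation state +2, the complex ion is [Pd...]^1−.
Charge balance with sodium (+1) requires 1 complex ion per 1 sodium.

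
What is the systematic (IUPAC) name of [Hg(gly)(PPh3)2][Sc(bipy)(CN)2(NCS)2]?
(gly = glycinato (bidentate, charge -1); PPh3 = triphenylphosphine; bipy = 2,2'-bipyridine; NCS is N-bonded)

(glycinato)bis(triphenylphosphine)mercury(II) (2,2'-bipyridine)dicyanodiisothiocyanatoscandate(III)

Both ions are complex: the cation is named first with the plain metal name, the anion second with the -ate form; each ion's ligands are alphabetised independently.
Scandium is always +3 in its complexes; the anion's ligand charges sum to -4, so the complex anion is 1−.
A 1:1 salt means the cation carries the equal and opposite charge, 1+.
Cation: ligand charges sum to -1; for the ion to be 1+, Hg = +2.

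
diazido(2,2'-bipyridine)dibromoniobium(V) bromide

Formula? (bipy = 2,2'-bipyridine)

Ligands: 2 bromo (Br, -1), 1 2,2'-bipyridine (bipy, neutral), 2 azido (N3, -1). Ligand charge sum = -4.
With Nb in oxidation state +5, the complex ion is [Nb...]^1+.
Charge balance with bromide (-1) requires 1 complex ion per 1 bromide.

[Nb(bipy)Br2(N3)2]Br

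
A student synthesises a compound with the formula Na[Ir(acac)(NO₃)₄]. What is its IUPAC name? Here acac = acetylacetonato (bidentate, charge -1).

The 1 sodium counter-ion carries a total charge of +1, so each complex ion is 1−.
Ligand charges: 1×acetylacetonato (-1 each), 4×nitrato (-1 each); total -5. So Ir + (-5) = 1−, giving Ir = +4.
Ligands are named alphabetically: acetylacetonato before nitrato.
The complex ion is anionic, so iridium takes the -ate form iridate(IV).

sodium (acetylacetonato)tetranitratoiridate(IV)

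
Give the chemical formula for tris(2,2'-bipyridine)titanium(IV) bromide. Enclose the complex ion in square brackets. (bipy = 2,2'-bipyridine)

Ligands: 3 2,2'-bipyridine (bipy, neutral). Ligand charge sum = 0.
With Ti in oxidation state +4, the complex ion is [Ti...]^4+.
Charge balance with bromide (-1) requires 1 complex ion per 4 bromide.

[Ti(bipy)3]Br4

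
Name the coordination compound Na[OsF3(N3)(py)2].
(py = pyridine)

sodium azidotrifluorobis(pyridine)osmate(III)

The 1 sodium counter-ion carries a total charge of +1, so each complex ion is 1−.
Ligand charges: 3×fluoro (-1 each), 1×azido (-1 each), 2×pyridine (neutral); total -4. So Os + (-4) = 1−, giving Os = +3.
Ligands are named alphabetically: azido before fluoro before pyridine.
The complex ion is anionic, so osmium takes the -ate form osmate(III).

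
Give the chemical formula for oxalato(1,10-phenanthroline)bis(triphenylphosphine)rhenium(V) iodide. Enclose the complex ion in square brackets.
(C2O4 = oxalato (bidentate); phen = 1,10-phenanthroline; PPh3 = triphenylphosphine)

[Re(C2O4)(phen)(PPh3)2]I3

Ligands: 1 oxalato (C2O4, -2), 1 1,10-phenanthroline (phen, neutral), 2 triphenylphosphine (PPh3, neutral). Ligand charge sum = -2.
Charge balance with iodide (-1) requires 1 complex ion per 3 iodide.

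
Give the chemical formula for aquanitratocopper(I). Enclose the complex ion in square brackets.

Ligands: 1 aqua (H2O, neutral), 1 nitrato (NO3, -1). Ligand charge sum = -1.
With Cu in oxidation state +1, the complex ion is [Cu...].

[Cu(H2O)(NO3)]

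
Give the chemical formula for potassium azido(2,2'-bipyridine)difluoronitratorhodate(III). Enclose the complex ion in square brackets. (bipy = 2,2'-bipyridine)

Ligands: 1 azido (N3, -1), 1 nitrato (NO3, -1), 2 fluoro (F, -1), 1 2,2'-bipyridine (bipy, neutral). Ligand charge sum = -4.
With Rh in oxidation state +3, the complex ion is [Rh...]^1−.
Charge balance with potassium (+1) requires 1 complex ion per 1 potassium.

K[Rh(bipy)F2(N3)(NO3)]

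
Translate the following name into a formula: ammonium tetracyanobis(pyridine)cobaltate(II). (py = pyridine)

Ligands: 2 pyridine (py, neutral), 4 cyano (CN, -1). Ligand charge sum = -4.
Charge balance with ammonium (+1) requires 1 complex ion per 2 ammonium.

(NH4)2[Co(CN)4(py)2]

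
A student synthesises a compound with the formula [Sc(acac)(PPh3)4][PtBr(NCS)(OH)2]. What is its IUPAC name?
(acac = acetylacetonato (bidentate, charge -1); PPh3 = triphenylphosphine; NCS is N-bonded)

(acetylacetonato)tetrakis(triphenylphosphine)scandium(III) bromodihydroxoisothiocyanatoplatinate(II)

Both ions are complex: the cation is named first with the plain metal name, the anion second with the -ate form; each ion's ligands are alphabetised independently.
Scandium is always +3 in its complexes; the cation's ligand charges sum to -1, so the complex cation is 2+.
A 1:1 salt means the anion carries the equal and opposite charge, 2−.
Anion: ligand charges sum to -4; for the ion to be 2−, Pt = +2.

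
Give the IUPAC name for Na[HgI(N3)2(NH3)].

sodium amminediazidoiodomercurate(II)

The 1 sodium counter-ion carries a total charge of +1, so each complex ion is 1−.
Ligand charges: 2×azido (-1 each), 1×iodo (-1 each), 1×ammine (neutral); total -3. So Hg + (-3) = 1−, giving Hg = +2.
Ligands are named alphabetically: ammine before azido before iodo.
The complex ion is anionic, so mercury takes the -ate form mercurate(II).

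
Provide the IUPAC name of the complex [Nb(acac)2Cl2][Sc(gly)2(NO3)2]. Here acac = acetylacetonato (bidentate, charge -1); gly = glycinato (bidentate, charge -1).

Both ions are complex: the cation is named first with the plain metal name, the anion second with the -ate form; each ion's ligands are alphabetised independently.
Scandium is always +3 in its complexes; the anion's ligand charges sum to -4, so the complex anion is 1−.
A 1:1 salt means the cation carries the equal and opposite charge, 1+.
Cation: ligand charges sum to -4; for the ion to be 1+, Nb = +5.

bis(acetylacetonato)dichloroniobium(V) bis(glycinato)dinitratoscandate(III)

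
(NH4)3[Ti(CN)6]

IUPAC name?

ammonium hexacyanotitanate(III)

The 3 ammonium counter-ions carry a total charge of +3, so each complex ion is 3−.
Ligand charges: 6×cyano (-1 each); total -6. So Ti + (-6) = 3−, giving Ti = +3.
The complex ion is anionic, so titanium takes the -ate form titanate(III).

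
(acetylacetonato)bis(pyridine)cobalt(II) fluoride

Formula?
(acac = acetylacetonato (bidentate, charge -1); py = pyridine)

[Co(acac)(py)2]F

Ligands: 1 acetylacetonato (acac, -1), 2 pyridine (py, neutral). Ligand charge sum = -1.
With Co in oxidation state +2, the complex ion is [Co...]^1+.
Charge balance with fluoride (-1) requires 1 complex ion per 1 fluoride.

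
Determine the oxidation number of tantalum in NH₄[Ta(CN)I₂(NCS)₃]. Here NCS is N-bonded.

1 ammonium outside the brackets (+1 each) → the complex ion is 1−.
Ligand charges: 1×CN = -1; 2×I = -2; 3×NCS = -3; sum -6.
Ta + (-6) = 1− ⇒ Ta is +5.

+5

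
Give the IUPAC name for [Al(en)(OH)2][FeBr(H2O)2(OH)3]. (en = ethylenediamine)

Aluminium is always +3 in its complexes; the cation's ligand charges sum to -2, so the complex cation is 1+.
A 1:1 salt means the anion carries the equal and opposite charge, 1−.
Anion: ligand charges sum to -4; for the ion to be 1−, Fe = +3.

(ethylenediamine)dihydroxoaluminium(III) diaquabromotrihydroxoferrate(III)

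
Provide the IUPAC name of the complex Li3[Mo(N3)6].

lithium hexaazidomolybdate(III)

The 3 lithium counter-ions carry a total charge of +3, so each complex ion is 3−.
Ligand charges: 6×azido (-1 each); total -6. So Mo + (-6) = 3−, giving Mo = +3.
The complex ion is anionic, so molybdenum takes the -ate form molybdate(III).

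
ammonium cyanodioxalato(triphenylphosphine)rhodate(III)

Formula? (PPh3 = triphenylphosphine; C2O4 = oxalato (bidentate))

Ligands: 1 triphenylphosphine (PPh3, neutral), 1 cyano (CN, -1), 2 oxalato (C2O4, -2). Ligand charge sum = -5.
With Rh in oxidation state +3, the complex ion is [Rh...]^2−.
Charge balance with ammonium (+1) requires 1 complex ion per 2 ammonium.

(NH4)2[Rh(C2O4)2(CN)(PPh3)]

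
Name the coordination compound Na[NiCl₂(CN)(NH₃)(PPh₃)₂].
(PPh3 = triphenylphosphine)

sodium amminedichlorocyanobis(triphenylphosphine)nickelate(II)

The 1 sodium counter-ion carries a total charge of +1, so each complex ion is 1−.
Ligand charges: 2×chloro (-1 each), 2×triphenylphosphine (neutral), 1×cyano (-1 each), 1×ammine (neutral); total -3. So Ni + (-3) = 1−, giving Ni = +2.
The complex ion is anionic, so nickel takes the -ate form nickelate(II).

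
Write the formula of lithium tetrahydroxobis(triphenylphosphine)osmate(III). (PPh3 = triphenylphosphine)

Li[Os(OH)4(PPh3)2]

Ligands: 2 triphenylphosphine (PPh3, neutral), 4 hydroxo (OH, -1). Ligand charge sum = -4.
Charge balance with lithium (+1) requires 1 complex ion per 1 lithium.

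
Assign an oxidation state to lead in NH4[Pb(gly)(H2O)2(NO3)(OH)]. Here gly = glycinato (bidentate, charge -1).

+2

1 ammonium outside the brackets (+1 each) → the complex ion is 1−.
Ligand charges: 1×gly = -1; 1×OH = -1; 1×NO3 = -1; 2×H2O neutral; sum -3.
Pb + (-3) = 1− ⇒ Pb is +2.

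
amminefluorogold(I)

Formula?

[AuF(NH3)]

Ligands: 1 ammine (NH3, neutral), 1 fluoro (F, -1). Ligand charge sum = -1.
With Au in oxidation state +1, the complex ion is [Au...].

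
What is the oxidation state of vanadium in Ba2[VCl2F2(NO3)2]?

+2

2 barium outside the brackets (+2 each) → the complex ion is 4−.
Ligand charges: 2×NO3 = -2; 2×F = -2; 2×Cl = -2; sum -6.
V + (-6) = 4− ⇒ V is +2.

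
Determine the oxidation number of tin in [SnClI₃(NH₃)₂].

No counter-ion: the bracketed complex is neutral.
Ligand charges: 1×Cl = -1; 2×NH3 neutral; 3×I = -3; sum -4.
Sn + (-4) = 0 ⇒ Sn is +4.

+4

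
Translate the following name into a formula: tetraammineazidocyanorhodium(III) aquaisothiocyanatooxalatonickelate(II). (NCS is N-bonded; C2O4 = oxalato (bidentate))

Cation [Rh…]: ligand charges -2, Rh(III) ⇒ ion charge 1+.
Anion [Ni…]: ligand charges -3, Ni(II) ⇒ ion charge 1−.
One 1+ cation balances one 1− anion.

[Rh(CN)(N3)(NH3)4][Ni(C2O4)(H2O)(NCS)]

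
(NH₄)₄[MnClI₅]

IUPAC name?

ammonium chloropentaiodomanganate(II)

The 4 ammonium counter-ions carry a total charge of +4, so each complex ion is 4−.
Ligand charges: 1×chloro (-1 each), 5×iodo (-1 each); total -6. So Mn + (-6) = 4−, giving Mn = +2.
Ligands are named alphabetically: chloro before iodo.
The complex ion is anionic, so manganese takes the -ate form manganate(II).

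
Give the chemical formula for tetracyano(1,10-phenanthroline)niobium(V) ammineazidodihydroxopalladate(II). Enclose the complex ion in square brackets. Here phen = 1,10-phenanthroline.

Cation [Nb…]: ligand charges -4, Nb(V) ⇒ ion charge 1+.
Anion [Pd…]: ligand charges -3, Pd(II) ⇒ ion charge 1−.

[Nb(CN)4(phen)][Pd(N3)(NH3)(OH)2]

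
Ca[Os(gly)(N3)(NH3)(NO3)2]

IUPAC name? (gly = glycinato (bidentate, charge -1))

The 1 calcium counter-ion carries a total charge of +2, so each complex ion is 2−.
Ligand charges: 1×glycinato (-1 each), 1×azido (-1 each), 2×nitrato (-1 each), 1×ammine (neutral); total -4. So Os + (-4) = 2−, giving Os = +2.
Ligands are named alphabetically: ammine before azido before glycinato before nitrato.
The complex ion is anionic, so osmium takes the -ate form osmate(II).

calcium ammineazido(glycinato)dinitratoosmate(II)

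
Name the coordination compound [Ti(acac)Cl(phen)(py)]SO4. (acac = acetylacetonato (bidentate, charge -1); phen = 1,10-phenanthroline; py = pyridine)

The 1 sulfate counter-ion carries a total charge of -2, so each complex ion is 2+.
Ligand charges: 1×acetylacetonato (-1 each), 1×1,10-phenanthroline (neutral), 1×pyridine (neutral), 1×chloro (-1 each); total -2. So Ti + (-2) = 2+, giving Ti = +4.
Ligands are named alphabetically: acetylacetonato before chloro before phenanthroline before pyridine.

(acetylacetonato)chloro(1,10-phenanthroline)(pyridine)titanium(IV) sulfate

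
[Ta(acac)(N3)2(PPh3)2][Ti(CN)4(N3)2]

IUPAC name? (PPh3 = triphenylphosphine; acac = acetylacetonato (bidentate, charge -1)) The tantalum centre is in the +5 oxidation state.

(acetylacetonato)diazidobis(triphenylphosphine)tantalum(V) diazidotetracyanotitanate(IV)

Both ions are complex: the cation is named first with the plain metal name, the anion second with the -ate form; each ion's ligands are alphabetised independently.
Ta is given as +5; the cation's ligand charges sum to -3, so the complex cation is 2+.
A 1:1 salt means the anion carries the equal and opposite charge, 2−.
Anion: ligand charges sum to -6; for the ion to be 2−, Ti = +4.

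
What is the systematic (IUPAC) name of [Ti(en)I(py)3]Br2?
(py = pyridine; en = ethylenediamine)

(ethylenediamine)iodotris(pyridine)titanium(III) bromide

The 2 bromide counter-ions carry a total charge of -2, so each complex ion is 2+.
Ligand charges: 3×pyridine (neutral), 1×ethylenediamine (neutral), 1×iodo (-1 each); total -1. So Ti + (-1) = 2+, giving Ti = +3.
Ligands are named alphabetically: ethylenediamine before iodo before pyridine.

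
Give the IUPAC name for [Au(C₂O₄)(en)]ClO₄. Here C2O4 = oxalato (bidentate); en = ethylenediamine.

The 1 perchlorate counter-ion carries a total charge of -1, so each complex ion is 1+.
Ligand charges: 1×oxalato (-2 each), 1×ethylenediamine (neutral); total -2. So Au + (-2) = 1+, giving Au = +3.
Ligands are named alphabetically: ethylenediamine before oxalato.

(ethylenediamine)oxalatogold(III) perchlorate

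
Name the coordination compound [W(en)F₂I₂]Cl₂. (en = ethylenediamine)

(ethylenediamine)difluorodiiodotungsten(VI) chloride

The 2 chloride counter-ions carry a total charge of -2, so each complex ion is 2+.
Ligand charges: 2×fluoro (-1 each), 2×iodo (-1 each), 1×ethylenediamine (neutral); total -4. So W + (-4) = 2+, giving W = +6.
Ligands are named alphabetically: ethylenediamine before fluoro before iodo.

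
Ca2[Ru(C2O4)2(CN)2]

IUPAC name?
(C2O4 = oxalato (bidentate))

The 2 calcium counter-ions carry a total charge of +4, so each complex ion is 4−.
Ligand charges: 2×cyano (-1 each), 2×oxalato (-2 each); total -6. So Ru + (-6) = 4−, giving Ru = +2.
The complex ion is anionic, so ruthenium takes the -ate form ruthenate(II).

calcium dicyanodioxalatoruthenate(II)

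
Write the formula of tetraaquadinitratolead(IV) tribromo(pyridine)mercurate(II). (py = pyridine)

[Pb(H2O)4(NO3)2][HgBr3(py)]2

Cation [Pb…]: ligand charges -2, Pb(IV) ⇒ ion charge 2+.
Anion [Hg…]: ligand charges -3, Hg(II) ⇒ ion charge 1−.
One 2+ cation requires 2 of the 1− anion.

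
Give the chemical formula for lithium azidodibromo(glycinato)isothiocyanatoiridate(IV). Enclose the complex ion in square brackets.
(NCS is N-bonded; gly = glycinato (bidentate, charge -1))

Li[IrBr2(gly)(N3)(NCS)]

Ligands: 2 bromo (Br, -1), 1 azido (N3, -1), 1 isothiocyanato (NCS, -1), 1 glycinato (gly, -1). Ligand charge sum = -5.
With Ir in oxidation state +4, the complex ion is [Ir...]^1−.
Charge balance with lithium (+1) requires 1 complex ion per 1 lithium.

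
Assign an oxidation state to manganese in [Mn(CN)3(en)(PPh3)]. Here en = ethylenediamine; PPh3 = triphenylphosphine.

+3

No counter-ion: the bracketed complex is neutral.
Ligand charges: 1×en neutral; 3×CN = -3; 1×PPh3 neutral; sum -3.
Mn + (-3) = 0 ⇒ Mn is +3.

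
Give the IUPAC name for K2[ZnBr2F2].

potassium dibromodifluorozincate(II)

The 2 potassium counter-ions carry a total charge of +2, so each complex ion is 2−.
Ligand charges: 2×fluoro (-1 each), 2×bromo (-1 each); total -4. So Zn + (-4) = 2−, giving Zn = +2.
The complex ion is anionic, so zinc takes the -ate form zincate(II).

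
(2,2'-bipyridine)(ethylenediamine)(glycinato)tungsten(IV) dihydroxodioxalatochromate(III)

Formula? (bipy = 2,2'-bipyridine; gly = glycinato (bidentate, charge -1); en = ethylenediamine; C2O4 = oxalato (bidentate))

[W(bipy)(en)(gly)][Cr(C2O4)2(OH)2]

Cation [W…]: ligand charges -1, W(IV) ⇒ ion charge 3+.
Anion [Cr…]: ligand charges -6, Cr(III) ⇒ ion charge 3−.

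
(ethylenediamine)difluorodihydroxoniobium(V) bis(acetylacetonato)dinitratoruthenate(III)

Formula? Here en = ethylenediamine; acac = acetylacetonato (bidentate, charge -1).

[Nb(en)F2(OH)2][Ru(acac)2(NO3)2]

Cation [Nb…]: ligand charges -4, Nb(V) ⇒ ion charge 1+.
Anion [Ru…]: ligand charges -4, Ru(III) ⇒ ion charge 1−.
One 1+ cation balances one 1− anion.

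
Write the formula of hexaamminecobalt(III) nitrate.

Ligands: 6 ammine (NH3, neutral). Ligand charge sum = 0.
Charge balance with nitrate (-1) requires 1 complex ion per 3 nitrate.

[Co(NH3)6](NO3)3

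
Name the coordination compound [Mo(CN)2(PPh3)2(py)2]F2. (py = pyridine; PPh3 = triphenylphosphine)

The 2 fluoride counter-ions carry a total charge of -2, so each complex ion is 2+.
Ligand charges: 2×cyano (-1 each), 2×pyridine (neutral), 2×triphenylphosphine (neutral); total -2. So Mo + (-2) = 2+, giving Mo = +4.
Ligands are named alphabetically: cyano before pyridine before triphenylphosphine.

dicyanobis(pyridine)bis(triphenylphosphine)molybdenum(IV) fluoride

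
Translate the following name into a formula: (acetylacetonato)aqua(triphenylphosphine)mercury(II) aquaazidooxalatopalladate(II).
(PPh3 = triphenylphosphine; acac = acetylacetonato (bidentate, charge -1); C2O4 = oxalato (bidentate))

[Hg(acac)(H2O)(PPh3)][Pd(C2O4)(H2O)(N3)]

Cation [Hg…]: ligand charges -1, Hg(II) ⇒ ion charge 1+.
Anion [Pd…]: ligand charges -3, Pd(II) ⇒ ion charge 1−.
One 1+ cation balances one 1− anion.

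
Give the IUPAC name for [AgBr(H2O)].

aquabromosilver(I)

There is no counter-ion, so the complex is neutral overall.
Ligand charges: 1×aqua (neutral), 1×bromo (-1 each); total -1. So Ag + (-1) = 0, giving Ag = +1.
Ligands are named alphabetically: aqua before bromo.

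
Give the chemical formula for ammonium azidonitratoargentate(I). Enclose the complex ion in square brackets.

NH4[Ag(N3)(NO3)]

Ligands: 1 azido (N3, -1), 1 nitrato (NO3, -1). Ligand charge sum = -2.
With Ag in oxidation state +1, the complex ion is [Ag...]^1−.
Charge balance with ammonium (+1) requires 1 complex ion per 1 ammonium.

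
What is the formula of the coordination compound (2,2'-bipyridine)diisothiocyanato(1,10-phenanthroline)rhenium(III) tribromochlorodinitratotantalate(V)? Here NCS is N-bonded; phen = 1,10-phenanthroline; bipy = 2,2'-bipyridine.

Cation [Re…]: ligand charges -2, Re(III) ⇒ ion charge 1+.
Anion [Ta…]: ligand charges -6, Ta(V) ⇒ ion charge 1−.

[Re(bipy)(NCS)2(phen)][TaBr3Cl(NO3)2]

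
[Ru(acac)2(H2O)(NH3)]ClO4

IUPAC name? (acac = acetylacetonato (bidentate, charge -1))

bis(acetylacetonato)ammineaquaruthenium(III) perchlorate

The 1 perchlorate counter-ion carries a total charge of -1, so each complex ion is 1+.
Ligand charges: 1×ammine (neutral), 1×aqua (neutral), 2×acetylacetonato (-1 each); total -2. So Ru + (-2) = 1+, giving Ru = +3.
Ligands are named alphabetically: acetylacetonato before ammine before aqua.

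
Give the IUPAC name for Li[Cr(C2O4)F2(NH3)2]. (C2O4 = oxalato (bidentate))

lithium diamminedifluorooxalatochromate(III)

The 1 lithium counter-ion carries a total charge of +1, so each complex ion is 1−.
Ligand charges: 2×ammine (neutral), 1×oxalato (-2 each), 2×fluoro (-1 each); total -4. So Cr + (-4) = 1−, giving Cr = +3.
The complex ion is anionic, so chromium takes the -ate form chromate(III).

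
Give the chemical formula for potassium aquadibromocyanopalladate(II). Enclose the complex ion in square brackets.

K[PdBr2(CN)(H2O)]

Ligands: 1 cyano (CN, -1), 2 bromo (Br, -1), 1 aqua (H2O, neutral). Ligand charge sum = -3.
Charge balance with potassium (+1) requires 1 complex ion per 1 potassium.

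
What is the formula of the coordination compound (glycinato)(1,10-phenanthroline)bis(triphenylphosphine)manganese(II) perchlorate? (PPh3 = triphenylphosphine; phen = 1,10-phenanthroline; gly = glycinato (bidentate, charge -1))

Ligands: 2 triphenylphosphine (PPh3, neutral), 1 1,10-phenanthroline (phen, neutral), 1 glycinato (gly, -1). Ligand charge sum = -1.
With Mn in oxidation state +2, the complex ion is [Mn...]^1+.
Charge balance with perchlorate (-1) requires 1 complex ion per 1 perchlorate.

[Mn(gly)(phen)(PPh3)2]ClO4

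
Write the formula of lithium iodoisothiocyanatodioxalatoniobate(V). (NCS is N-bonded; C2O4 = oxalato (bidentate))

Ligands: 1 isothiocyanato (NCS, -1), 1 iodo (I, -1), 2 oxalato (C2O4, -2). Ligand charge sum = -6.
With Nb in oxidation state +5, the complex ion is [Nb...]^1−.
Charge balance with lithium (+1) requires 1 complex ion per 1 lithium.

Li[Nb(C2O4)2I(NCS)]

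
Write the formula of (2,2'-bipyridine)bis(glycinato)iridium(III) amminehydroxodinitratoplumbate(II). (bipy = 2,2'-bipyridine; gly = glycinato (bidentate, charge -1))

Cation [Ir…]: ligand charges -2, Ir(III) ⇒ ion charge 1+.
Anion [Pb…]: ligand charges -3, Pb(II) ⇒ ion charge 1−.
One 1+ cation balances one 1− anion.

[Ir(bipy)(gly)2][Pb(NH3)(NO3)2(OH)]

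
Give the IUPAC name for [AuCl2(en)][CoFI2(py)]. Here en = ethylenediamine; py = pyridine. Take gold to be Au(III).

dichloro(ethylenediamine)gold(III) fluorodiiodo(pyridine)cobaltate(II)

Both ions are complex: the cation is named first with the plain metal name, the anion second with the -ate form; each ion's ligands are alphabetised independently.
Au is given as +3; the cation's ligand charges sum to -2, so the complex cation is 1+.
A 1:1 salt means the anion carries the equal and opposite charge, 1−.
Anion: ligand charges sum to -3; for the ion to be 1−, Co = +2.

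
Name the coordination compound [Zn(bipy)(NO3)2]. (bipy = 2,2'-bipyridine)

(2,2'-bipyridine)dinitratozinc(II)

There is no counter-ion, so the complex is neutral overall.
Ligand charges: 2×nitrato (-1 each), 1×2,2'-bipyridine (neutral); total -2. So Zn + (-2) = 0, giving Zn = +2.
Ligands are named alphabetically: bipyridine before nitrato.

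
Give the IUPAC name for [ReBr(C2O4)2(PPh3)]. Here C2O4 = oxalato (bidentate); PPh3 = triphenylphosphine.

bromodioxalato(triphenylphosphine)rhenium(V)

There is no counter-ion, so the complex is neutral overall.
Ligand charges: 2×oxalato (-2 each), 1×bromo (-1 each), 1×triphenylphosphine (neutral); total -5. So Re + (-5) = 0, giving Re = +5.
Ligands are named alphabetically: bromo before oxalato before triphenylphosphine.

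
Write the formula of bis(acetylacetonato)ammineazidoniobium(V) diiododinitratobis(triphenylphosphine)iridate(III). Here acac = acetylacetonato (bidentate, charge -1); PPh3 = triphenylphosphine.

[Nb(acac)2(N3)(NH3)][IrI2(NO3)2(PPh3)2]2

Cation [Nb…]: ligand charges -3, Nb(V) ⇒ ion charge 2+.
Anion [Ir…]: ligand charges -4, Ir(III) ⇒ ion charge 1−.
One 2+ cation requires 2 of the 1− anion.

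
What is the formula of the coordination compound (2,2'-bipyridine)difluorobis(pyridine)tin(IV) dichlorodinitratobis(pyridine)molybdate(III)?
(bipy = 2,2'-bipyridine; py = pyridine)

Cation [Sn…]: ligand charges -2, Sn(IV) ⇒ ion charge 2+.
Anion [Mo…]: ligand charges -4, Mo(III) ⇒ ion charge 1−.
One 2+ cation requires 2 of the 1− anion.

[Sn(bipy)F2(py)2][MoCl2(NO3)2(py)2]2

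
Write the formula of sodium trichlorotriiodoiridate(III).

Na3[IrCl3I3]

Ligands: 3 chloro (Cl, -1), 3 iodo (I, -1). Ligand charge sum = -6.
With Ir in oxidation state +3, the complex ion is [Ir...]^3−.
Charge balance with sodium (+1) requires 1 complex ion per 3 sodium.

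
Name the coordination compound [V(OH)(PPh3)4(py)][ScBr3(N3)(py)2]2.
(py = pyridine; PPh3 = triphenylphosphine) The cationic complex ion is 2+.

hydroxo(pyridine)tetrakis(triphenylphosphine)vanadium(III) azidotribromobis(pyridine)scandate(III)

The complex cation is given as 2+; its ligand charges sum to -1, so V = +3.
With 2 anions per cation, each anion must be 2/2 = 1−.
Anion: ligand charges sum to -4; for the ion to be 1−, Sc = +3.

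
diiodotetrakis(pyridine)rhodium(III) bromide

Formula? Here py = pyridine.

Ligands: 2 iodo (I, -1), 4 pyridine (py, neutral). Ligand charge sum = -2.
Charge balance with bromide (-1) requires 1 complex ion per 1 bromide.

[RhI2(py)4]Br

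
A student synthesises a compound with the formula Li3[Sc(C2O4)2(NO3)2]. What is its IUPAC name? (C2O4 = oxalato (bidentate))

lithium dinitratodioxalatoscandate(III)

The 3 lithium counter-ions carry a total charge of +3, so each complex ion is 3−.
Ligand charges: 2×oxalato (-2 each), 2×nitrato (-1 each); total -6. So Sc + (-6) = 3−, giving Sc = +3.
Ligands are named alphabetically: nitrato before oxalato.
The complex ion is anionic, so scandium takes the -ate form scandate(III).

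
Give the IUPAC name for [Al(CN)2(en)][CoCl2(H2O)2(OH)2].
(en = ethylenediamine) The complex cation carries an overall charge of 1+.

dicyano(ethylenediamine)aluminium(III) diaquadichlorodihydroxocobaltate(III)

The complex cation is given as 1+; its ligand charges sum to -2, so Al = +3.
A 1:1 salt means the anion carries the equal and opposite charge, 1−.
Anion: ligand charges sum to -4; for the ion to be 1−, Co = +3.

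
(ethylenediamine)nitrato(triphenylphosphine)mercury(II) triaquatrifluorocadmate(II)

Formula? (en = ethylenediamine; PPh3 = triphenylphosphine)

Cation [Hg…]: ligand charges -1, Hg(II) ⇒ ion charge 1+.
Anion [Cd…]: ligand charges -3, Cd(II) ⇒ ion charge 1−.

[Hg(en)(NO3)(PPh3)][CdF3(H2O)3]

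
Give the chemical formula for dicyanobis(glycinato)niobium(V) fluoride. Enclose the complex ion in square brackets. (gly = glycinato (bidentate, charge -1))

[Nb(CN)2(gly)2]F

Ligands: 2 cyano (CN, -1), 2 glycinato (gly, -1). Ligand charge sum = -4.
With Nb in oxidation state +5, the complex ion is [Nb...]^1+.
Charge balance with fluoride (-1) requires 1 complex ion per 1 fluoride.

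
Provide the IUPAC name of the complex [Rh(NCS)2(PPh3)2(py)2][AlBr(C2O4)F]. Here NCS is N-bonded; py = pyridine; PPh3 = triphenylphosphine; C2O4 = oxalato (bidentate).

Both ions are complex: the cation is named first with the plain metal name, the anion second with the -ate form; each ion's ligands are alphabetised independently.
Aluminium is always +3 in its complexes; the anion's ligand charges sum to -4, so the complex anion is 1−.
A 1:1 salt means the cation carries the equal and opposite charge, 1+.
Cation: ligand charges sum to -2; for the ion to be 1+, Rh = +3.

diisothiocyanatobis(pyridine)bis(triphenylphosphine)rhodium(III) bromofluorooxalatoaluminate(III)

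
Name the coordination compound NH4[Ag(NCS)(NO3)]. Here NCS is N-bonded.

ammonium isothiocyanatonitratoargentate(I)

The 1 ammonium counter-ion carries a total charge of +1, so each complex ion is 1−.
Ligand charges: 1×nitrato (-1 each), 1×isothiocyanato (-1 each); total -2. So Ag + (-2) = 1−, giving Ag = +1.
Ligands are named alphabetically: isothiocyanato before nitrato.
The complex ion is anionic, so silver takes the -ate form argentate(I).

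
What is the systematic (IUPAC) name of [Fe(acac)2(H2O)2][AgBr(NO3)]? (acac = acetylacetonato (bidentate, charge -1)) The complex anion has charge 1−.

Both ions are complex: the cation is named first with the plain metal name, the anion second with the -ate form; each ion's ligands are alphabetised independently.
The complex anion is given as 1−; its ligand charges sum to -2, so Ag = +1.
A 1:1 salt means the cation carries the equal and opposite charge, 1+.
Cation: ligand charges sum to -2; for the ion to be 1+, Fe = +3.

bis(acetylacetonato)diaquairon(III) bromonitratoargentate(I)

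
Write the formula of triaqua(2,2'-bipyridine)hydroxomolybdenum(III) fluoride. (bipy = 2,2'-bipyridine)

Ligands: 1 hydroxo (OH, -1), 3 aqua (H2O, neutral), 1 2,2'-bipyridine (bipy, neutral). Ligand charge sum = -1.
With Mo in oxidation state +3, the complex ion is [Mo...]^2+.
Charge balance with fluoride (-1) requires 1 complex ion per 2 fluoride.

[Mo(bipy)(H2O)3(OH)]F2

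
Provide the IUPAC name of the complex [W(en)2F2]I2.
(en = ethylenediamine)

bis(ethylenediamine)difluorotungsten(IV) iodide

The 2 iodide counter-ions carry a total charge of -2, so each complex ion is 2+.
Ligand charges: 2×fluoro (-1 each), 2×ethylenediamine (neutral); total -2. So W + (-2) = 2+, giving W = +4.
Ligands are named alphabetically: ethylenediamine before fluoro.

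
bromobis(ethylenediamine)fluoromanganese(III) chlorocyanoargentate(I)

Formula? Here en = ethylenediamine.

Cation [Mn…]: ligand charges -2, Mn(III) ⇒ ion charge 1+.
Anion [Ag…]: ligand charges -2, Ag(I) ⇒ ion charge 1−.
One 1+ cation balances one 1− anion.

[MnBr(en)2F][AgCl(CN)]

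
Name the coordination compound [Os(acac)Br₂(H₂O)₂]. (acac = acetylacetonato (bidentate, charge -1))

(acetylacetonato)diaquadibromoosmium(III)

There is no counter-ion, so the complex is neutral overall.
Ligand charges: 1×acetylacetonato (-1 each), 2×aqua (neutral), 2×bromo (-1 each); total -3. So Os + (-3) = 0, giving Os = +3.
Ligands are named alphabetically: acetylacetonato before aqua before bromo.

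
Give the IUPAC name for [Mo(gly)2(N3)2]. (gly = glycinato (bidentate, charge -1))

There is no counter-ion, so the complex is neutral overall.
Ligand charges: 2×glycinato (-1 each), 2×azido (-1 each); total -4. So Mo + (-4) = 0, giving Mo = +4.
Ligands are named alphabetically: azido before glycinato.

diazidobis(glycinato)molybdenum(IV)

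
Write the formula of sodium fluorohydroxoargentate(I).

Ligands: 1 fluoro (F, -1), 1 hydroxo (OH, -1). Ligand charge sum = -2.
With Ag in oxidation state +1, the complex ion is [Ag...]^1−.
Charge balance with sodium (+1) requires 1 complex ion per 1 sodium.

Na[AgF(OH)]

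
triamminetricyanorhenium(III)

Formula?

[Re(CN)3(NH3)3]

Ligands: 3 ammine (NH3, neutral), 3 cyano (CN, -1). Ligand charge sum = -3.
With Re in oxidation state +3, the complex ion is [Re...].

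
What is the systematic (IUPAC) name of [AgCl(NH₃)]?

amminechlorosilver(I)

There is no counter-ion, so the complex is neutral overall.
Ligand charges: 1×ammine (neutral), 1×chloro (-1 each); total -1. So Ag + (-1) = 0, giving Ag = +1.
Ligands are named alphabetically: ammine before chloro.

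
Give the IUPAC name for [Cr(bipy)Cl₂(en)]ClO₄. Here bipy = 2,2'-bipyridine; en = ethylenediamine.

(2,2'-bipyridine)dichloro(ethylenediamine)chromium(III) perchlorate

The 1 perchlorate counter-ion carries a total charge of -1, so each complex ion is 1+.
Ligand charges: 1×2,2'-bipyridine (neutral), 2×chloro (-1 each), 1×ethylenediamine (neutral); total -2. So Cr + (-2) = 1+, giving Cr = +3.
Ligands are named alphabetically: bipyridine before chloro before ethylenediamine.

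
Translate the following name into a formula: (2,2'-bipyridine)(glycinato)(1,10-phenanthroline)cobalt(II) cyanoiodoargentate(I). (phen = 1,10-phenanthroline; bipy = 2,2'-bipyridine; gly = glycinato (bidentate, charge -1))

Cation [Co…]: ligand charges -1, Co(II) ⇒ ion charge 1+.
Anion [Ag…]: ligand charges -2, Ag(I) ⇒ ion charge 1−.

[Co(bipy)(gly)(phen)][Ag(CN)I]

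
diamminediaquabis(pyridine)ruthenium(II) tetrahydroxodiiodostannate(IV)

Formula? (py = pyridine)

Cation [Ru…]: ligand charges 0, Ru(II) ⇒ ion charge 2+.
Anion [Sn…]: ligand charges -6, Sn(IV) ⇒ ion charge 2−.

[Ru(H2O)2(NH3)2(py)2][SnI2(OH)4]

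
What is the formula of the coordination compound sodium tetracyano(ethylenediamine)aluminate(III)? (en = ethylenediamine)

Na[Al(CN)4(en)]

Ligands: 4 cyano (CN, -1), 1 ethylenediamine (en, neutral). Ligand charge sum = -4.
With Al in oxidation state +3, the complex ion is [Al...]^1−.
Charge balance with sodium (+1) requires 1 complex ion per 1 sodium.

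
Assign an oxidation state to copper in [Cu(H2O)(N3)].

No counter-ion: the bracketed complex is neutral.
Ligand charges: 1×H2O neutral; 1×N3 = -1; sum -1.
Cu + (-1) = 0 ⇒ Cu is +1.

+1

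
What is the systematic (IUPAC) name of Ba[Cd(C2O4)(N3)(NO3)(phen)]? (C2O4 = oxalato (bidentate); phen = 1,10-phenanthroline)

The 1 barium counter-ion carries a total charge of +2, so each complex ion is 2−.
Ligand charges: 1×nitrato (-1 each), 1×oxalato (-2 each), 1×azido (-1 each), 1×1,10-phenanthroline (neutral); total -4. So Cd + (-4) = 2−, giving Cd = +2.
The complex ion is anionic, so cadmium takes the -ate form cadmate(II).

barium azidonitratooxalato(1,10-phenanthroline)cadmate(II)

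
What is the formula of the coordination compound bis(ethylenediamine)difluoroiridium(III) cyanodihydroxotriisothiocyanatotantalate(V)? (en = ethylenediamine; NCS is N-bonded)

[Ir(en)2F2][Ta(CN)(NCS)3(OH)2]

Cation [Ir…]: ligand charges -2, Ir(III) ⇒ ion charge 1+.
Anion [Ta…]: ligand charges -6, Ta(V) ⇒ ion charge 1−.
One 1+ cation balances one 1− anion.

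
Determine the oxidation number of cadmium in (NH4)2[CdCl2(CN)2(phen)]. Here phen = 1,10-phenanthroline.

2 ammonium outside the brackets (+1 each) → the complex ion is 2−.
Ligand charges: 1×phen neutral; 2×Cl = -2; 2×CN = -2; sum -4.
Cd + (-4) = 2− ⇒ Cd is +2.

+2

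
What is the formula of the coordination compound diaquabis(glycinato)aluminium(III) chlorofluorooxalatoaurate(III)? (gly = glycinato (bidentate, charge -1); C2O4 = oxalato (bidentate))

Cation [Al…]: ligand charges -2, Al(III) ⇒ ion charge 1+.
Anion [Au…]: ligand charges -4, Au(III) ⇒ ion charge 1−.

[Al(gly)2(H2O)2][Au(C2O4)ClF]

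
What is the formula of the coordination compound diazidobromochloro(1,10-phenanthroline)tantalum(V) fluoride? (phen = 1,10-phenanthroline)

[TaBrCl(N3)2(phen)]F

Ligands: 1 1,10-phenanthroline (phen, neutral), 1 bromo (Br, -1), 1 chloro (Cl, -1), 2 azido (N3, -1). Ligand charge sum = -4.
With Ta in oxidation state +5, the complex ion is [Ta...]^1+.
Charge balance with fluoride (-1) requires 1 complex ion per 1 fluoride.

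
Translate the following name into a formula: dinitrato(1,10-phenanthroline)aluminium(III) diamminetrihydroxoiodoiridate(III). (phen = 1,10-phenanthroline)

Cation [Al…]: ligand charges -2, Al(III) ⇒ ion charge 1+.
Anion [Ir…]: ligand charges -4, Ir(III) ⇒ ion charge 1−.
One 1+ cation balances one 1− anion.

[Al(NO3)2(phen)][IrI(NH3)2(OH)3]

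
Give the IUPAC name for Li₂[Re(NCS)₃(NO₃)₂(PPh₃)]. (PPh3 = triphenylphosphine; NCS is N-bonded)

lithium triisothiocyanatodinitrato(triphenylphosphine)rhenate(III)

The 2 lithium counter-ions carry a total charge of +2, so each complex ion is 2−.
Ligand charges: 1×triphenylphosphine (neutral), 2×nitrato (-1 each), 3×isothiocyanato (-1 each); total -5. So Re + (-5) = 2−, giving Re = +3.
Ligands are named alphabetically: isothiocyanato before nitrato before triphenylphosphine.
The complex ion is anionic, so rhenium takes the -ate form rhenate(III).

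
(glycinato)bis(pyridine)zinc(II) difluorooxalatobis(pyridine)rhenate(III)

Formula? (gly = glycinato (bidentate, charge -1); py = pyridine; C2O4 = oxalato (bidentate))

[Zn(gly)(py)2][Re(C2O4)F2(py)2]

Cation [Zn…]: ligand charges -1, Zn(II) ⇒ ion charge 1+.
Anion [Re…]: ligand charges -4, Re(III) ⇒ ion charge 1−.
One 1+ cation balances one 1− anion.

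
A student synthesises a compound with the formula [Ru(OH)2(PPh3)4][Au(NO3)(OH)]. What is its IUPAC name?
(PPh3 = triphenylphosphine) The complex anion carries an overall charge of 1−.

Both ions are complex: the cation is named first with the plain metal name, the anion second with the -ate form; each ion's ligands are alphabetised independently.
The complex anion is given as 1−; its ligand charges sum to -2, so Au = +1.
A 1:1 salt means the cation carries the equal and opposite charge, 1+.
Cation: ligand charges sum to -2; for the ion to be 1+, Ru = +3.

dihydroxotetrakis(triphenylphosphine)ruthenium(III) hydroxonitratoaurate(I)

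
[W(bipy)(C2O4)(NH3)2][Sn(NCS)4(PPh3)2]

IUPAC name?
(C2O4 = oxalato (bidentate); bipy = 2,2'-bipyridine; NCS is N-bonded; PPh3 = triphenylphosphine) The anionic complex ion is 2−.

Both ions are complex: the cation is named first with the plain metal name, the anion second with the -ate form; each ion's ligands are alphabetised independently.
The complex anion is given as 2−; its ligand charges sum to -4, so Sn = +2.
A 1:1 salt means the cation carries the equal and opposite charge, 2+.
Cation: ligand charges sum to -2; for the ion to be 2+, W = +4.

diammine(2,2'-bipyridine)oxalatotungsten(IV) tetraisothiocyanatobis(triphenylphosphine)stannate(II)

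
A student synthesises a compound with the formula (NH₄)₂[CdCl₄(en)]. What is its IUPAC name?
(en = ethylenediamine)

ammonium tetrachloro(ethylenediamine)cadmate(II)

The 2 ammonium counter-ions carry a total charge of +2, so each complex ion is 2−.
Ligand charges: 4×chloro (-1 each), 1×ethylenediamine (neutral); total -4. So Cd + (-4) = 2−, giving Cd = +2.
The complex ion is anionic, so cadmium takes the -ate form cadmate(II).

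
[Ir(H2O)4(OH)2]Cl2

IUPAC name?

The 2 chloride counter-ions carry a total charge of -2, so each complex ion is 2+.
Ligand charges: 4×aqua (neutral), 2×hydroxo (-1 each); total -2. So Ir + (-2) = 2+, giving Ir = +4.
Ligands are named alphabetically: aqua before hydroxo.

tetraaquadihydroxoiridium(IV) chloride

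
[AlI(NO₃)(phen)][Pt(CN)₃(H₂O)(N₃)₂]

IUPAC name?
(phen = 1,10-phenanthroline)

Both ions are complex: the cation is named first with the plain metal name, the anion second with the -ate form; each ion's ligands are alphabetised independently.
Aluminium is always +3 in its complexes; the cation's ligand charges sum to -2, so the complex cation is 1+.
A 1:1 salt means the anion carries the equal and opposite charge, 1−.
Anion: ligand charges sum to -5; for the ion to be 1−, Pt = +4.

iodonitrato(1,10-phenanthroline)aluminium(III) aquadiazidotricyanoplatinate(IV)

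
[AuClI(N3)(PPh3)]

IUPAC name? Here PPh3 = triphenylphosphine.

There is no counter-ion, so the complex is neutral overall.
Ligand charges: 1×iodo (-1 each), 1×chloro (-1 each), 1×triphenylphosphine (neutral), 1×azido (-1 each); total -3. So Au + (-3) = 0, giving Au = +3.
Ligands are named alphabetically: azido before chloro before iodo before triphenylphosphine.

azidochloroiodo(triphenylphosphine)gold(III)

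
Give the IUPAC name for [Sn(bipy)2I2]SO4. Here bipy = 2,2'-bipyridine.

The 1 sulfate counter-ion carries a total charge of -2, so each complex ion is 2+.
Ligand charges: 2×iodo (-1 each), 2×2,2'-bipyridine (neutral); total -2. So Sn + (-2) = 2+, giving Sn = +4.
Ligands are named alphabetically: bipyridine before iodo.

bis(2,2'-bipyridine)diiodotin(IV) sulfate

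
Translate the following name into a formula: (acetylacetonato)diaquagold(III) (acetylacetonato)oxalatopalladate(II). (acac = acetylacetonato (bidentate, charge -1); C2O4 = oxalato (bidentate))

Cation [Au…]: ligand charges -1, Au(III) ⇒ ion charge 2+.
Anion [Pd…]: ligand charges -3, Pd(II) ⇒ ion charge 1−.
One 2+ cation requires 2 of the 1− anion.

[Au(acac)(H2O)2][Pd(acac)(C2O4)]2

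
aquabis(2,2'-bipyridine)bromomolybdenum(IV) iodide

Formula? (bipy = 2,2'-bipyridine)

Ligands: 1 aqua (H2O, neutral), 1 bromo (Br, -1), 2 2,2'-bipyridine (bipy, neutral). Ligand charge sum = -1.
With Mo in oxidation state +4, the complex ion is [Mo...]^3+.
Charge balance with iodide (-1) requires 1 complex ion per 3 iodide.

[Mo(bipy)2Br(H2O)]I3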